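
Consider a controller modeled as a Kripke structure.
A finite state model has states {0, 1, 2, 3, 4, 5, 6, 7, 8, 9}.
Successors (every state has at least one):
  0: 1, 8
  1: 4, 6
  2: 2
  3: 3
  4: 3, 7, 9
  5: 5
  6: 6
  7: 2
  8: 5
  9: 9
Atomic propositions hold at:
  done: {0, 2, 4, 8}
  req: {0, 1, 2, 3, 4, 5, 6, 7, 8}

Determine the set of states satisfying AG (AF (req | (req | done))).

Sat(req | done) = {0, 1, 2, 3, 4, 5, 6, 7, 8}
Sat(req | (req | done)) = {0, 1, 2, 3, 4, 5, 6, 7, 8}
AF (req | (req | done)): least fixpoint, start Z0 = {0, 1, 2, 3, 4, 5, 6, 7, 8}, add states with every successor in Z. Already a fixed point.
Sat(AF (req | (req | done))) = {0, 1, 2, 3, 4, 5, 6, 7, 8}
AG (AF (req | (req | done))): greatest fixpoint, start Z0 = {0, 1, 2, 3, 4, 5, 6, 7, 8}, keep only states in Sat with every successor in Z. Z1 = {0, 1, 2, 3, 5, 6, 7, 8}; Z2 = {0, 2, 3, 5, 6, 7, 8}; Z3 = {2, 3, 5, 6, 7, 8}; fixed.
Sat(AG (AF (req | (req | done)))) = {2, 3, 5, 6, 7, 8}

{2, 3, 5, 6, 7, 8}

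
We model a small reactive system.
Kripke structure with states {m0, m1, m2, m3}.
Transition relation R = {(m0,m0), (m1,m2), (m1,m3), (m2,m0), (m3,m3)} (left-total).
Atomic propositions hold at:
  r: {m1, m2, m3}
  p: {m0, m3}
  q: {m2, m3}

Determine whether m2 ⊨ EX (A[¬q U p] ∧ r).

No

Sat(¬q) = {m0, m1}
A[¬q U p]: least fixpoint, start Z0 = Sat(p) = {m0, m3}, add states in Sat(¬q) with every successor in Z. Already a fixed point.
Sat(A[¬q U p]) = {m0, m3}
Sat(A[¬q U p] ∧ r) = {m3}
Sat(EX (A[¬q U p] ∧ r)) = {s : some successor in {m3}} = {m1, m3}
m2 ∉ Sat(EX (A[¬q U p] ∧ r)) = {m1, m3}, so the formula does not hold at m2.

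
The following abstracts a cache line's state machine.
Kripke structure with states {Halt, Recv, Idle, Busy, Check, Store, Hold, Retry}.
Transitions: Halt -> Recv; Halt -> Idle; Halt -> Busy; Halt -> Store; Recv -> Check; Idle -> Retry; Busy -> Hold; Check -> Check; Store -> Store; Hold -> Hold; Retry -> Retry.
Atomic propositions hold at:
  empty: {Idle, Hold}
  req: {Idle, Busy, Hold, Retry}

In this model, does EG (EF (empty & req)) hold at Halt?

Sat(empty & req) = {Idle, Hold}
EF (empty & req): least fixpoint, start Z0 = {Idle, Hold}, add states with some successor in Z. Z1 = {Halt, Idle, Busy, Hold}; fixed.
Sat(EF (empty & req)) = {Halt, Idle, Busy, Hold}
EG (EF (empty & req)): greatest fixpoint, start Z0 = {Halt, Idle, Busy, Hold}, keep only states in Sat with some successor in Z. Z1 = {Halt, Busy, Hold}; fixed.
Sat(EG (EF (empty & req))) = {Halt, Busy, Hold}
Halt ∈ Sat(EG (EF (empty & req))) = {Halt, Busy, Hold}, so the formula holds at Halt.

Yes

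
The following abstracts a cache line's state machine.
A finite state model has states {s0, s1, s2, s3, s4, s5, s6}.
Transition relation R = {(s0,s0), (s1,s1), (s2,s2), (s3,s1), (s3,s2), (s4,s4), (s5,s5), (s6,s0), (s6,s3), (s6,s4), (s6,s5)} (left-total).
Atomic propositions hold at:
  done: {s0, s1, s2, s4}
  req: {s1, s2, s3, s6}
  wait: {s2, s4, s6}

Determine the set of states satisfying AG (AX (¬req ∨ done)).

{s0, s1, s2, s3, s4, s5}

Sat(¬req) = {s0, s4, s5}
Sat(¬req ∨ done) = {s0, s1, s2, s4, s5}
Sat(AX (¬req ∨ done)) = {s : every successor in {s0, s1, s2, s4, s5}} = {s0, s1, s2, s3, s4, s5}
AG (AX (¬req ∨ done)): greatest fixpoint, start Z0 = {s0, s1, s2, s3, s4, s5}, keep only states in Sat with every successor in Z. Already a fixed point.
Sat(AG (AX (¬req ∨ done))) = {s0, s1, s2, s3, s4, s5}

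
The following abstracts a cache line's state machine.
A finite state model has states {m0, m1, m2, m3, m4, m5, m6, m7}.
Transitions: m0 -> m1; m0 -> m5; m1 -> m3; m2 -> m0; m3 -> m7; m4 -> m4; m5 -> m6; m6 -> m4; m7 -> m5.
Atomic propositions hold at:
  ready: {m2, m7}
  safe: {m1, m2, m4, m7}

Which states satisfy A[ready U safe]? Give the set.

{m1, m2, m4, m7}

A[ready U safe]: least fixpoint, start Z0 = Sat(safe) = {m1, m2, m4, m7}, add states in Sat(ready) with every successor in Z. Already a fixed point.
Sat(A[ready U safe]) = {m1, m2, m4, m7}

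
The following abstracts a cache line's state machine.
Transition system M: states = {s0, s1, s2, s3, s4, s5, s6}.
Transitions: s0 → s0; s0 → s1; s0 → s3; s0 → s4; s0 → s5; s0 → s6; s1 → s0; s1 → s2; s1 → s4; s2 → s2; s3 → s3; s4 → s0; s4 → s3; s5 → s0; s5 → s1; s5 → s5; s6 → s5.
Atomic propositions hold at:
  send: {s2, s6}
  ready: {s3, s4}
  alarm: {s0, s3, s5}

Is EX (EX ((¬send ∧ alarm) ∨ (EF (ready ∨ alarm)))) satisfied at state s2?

No

Sat(¬send) = {s0, s1, s3, s4, s5}
Sat(¬send ∧ alarm) = {s0, s3, s5}
Sat(ready ∨ alarm) = {s0, s3, s4, s5}
EF (ready ∨ alarm): least fixpoint, start Z0 = {s0, s3, s4, s5}, add states with some successor in Z. Z1 = {s0, s1, s3, s4, s5, s6}; fixed.
Sat(EF (ready ∨ alarm)) = {s0, s1, s3, s4, s5, s6}
Sat((¬send ∧ alarm) ∨ (EF (ready ∨ alarm))) = {s0, s1, s3, s4, s5, s6}
Sat(EX ((¬send ∧ alarm) ∨ (EF (ready ∨ alarm)))) = {s : some successor in {s0, s1, s3, s4, s5, s6}} = {s0, s1, s3, s4, s5, s6}
Sat(EX (EX ((¬send ∧ alarm) ∨ (EF (ready ∨ alarm))))) = {s : some successor in {s0, s1, s3, s4, s5, s6}} = {s0, s1, s3, s4, s5, s6}
s2 ∉ Sat(EX (EX ((¬send ∧ alarm) ∨ (EF (ready ∨ alarm))))) = {s0, s1, s3, s4, s5, s6}, so the formula does not hold at s2.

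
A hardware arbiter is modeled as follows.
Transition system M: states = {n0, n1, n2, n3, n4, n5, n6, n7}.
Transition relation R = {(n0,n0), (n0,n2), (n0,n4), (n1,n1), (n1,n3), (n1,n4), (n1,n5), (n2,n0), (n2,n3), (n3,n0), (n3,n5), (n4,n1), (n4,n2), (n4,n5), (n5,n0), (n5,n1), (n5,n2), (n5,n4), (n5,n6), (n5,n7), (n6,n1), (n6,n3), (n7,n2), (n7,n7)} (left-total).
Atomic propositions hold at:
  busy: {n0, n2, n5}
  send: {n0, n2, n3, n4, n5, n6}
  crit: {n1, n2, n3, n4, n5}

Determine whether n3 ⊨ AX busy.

Yes

Sat(AX busy) = {s : every successor in {n0, n2, n5}} = {n3}
n3 ∈ Sat(AX busy) = {n3}, so the formula holds at n3.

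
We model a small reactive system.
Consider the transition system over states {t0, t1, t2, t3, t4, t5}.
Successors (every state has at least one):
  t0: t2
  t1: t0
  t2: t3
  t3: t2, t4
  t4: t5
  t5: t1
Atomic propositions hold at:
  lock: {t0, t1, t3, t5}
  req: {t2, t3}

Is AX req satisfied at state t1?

Sat(AX req) = {s : every successor in {t2, t3}} = {t0, t2}
t1 ∉ Sat(AX req) = {t0, t2}, so the formula does not hold at t1.

No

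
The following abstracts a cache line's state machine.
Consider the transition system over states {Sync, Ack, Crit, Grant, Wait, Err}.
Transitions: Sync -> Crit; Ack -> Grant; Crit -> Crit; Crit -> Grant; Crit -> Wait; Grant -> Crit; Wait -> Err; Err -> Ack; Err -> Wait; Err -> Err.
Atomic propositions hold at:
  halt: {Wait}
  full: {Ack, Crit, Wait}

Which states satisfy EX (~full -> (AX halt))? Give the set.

{Sync, Crit, Grant, Err}

Sat(~full) = {Sync, Grant, Err}
Sat(AX halt) = {s : every successor in {Wait}} = ∅
Sat(~full -> (AX halt)) = {Ack, Crit, Wait}
Sat(EX (~full -> (AX halt))) = {s : some successor in {Ack, Crit, Wait}} = {Sync, Crit, Grant, Err}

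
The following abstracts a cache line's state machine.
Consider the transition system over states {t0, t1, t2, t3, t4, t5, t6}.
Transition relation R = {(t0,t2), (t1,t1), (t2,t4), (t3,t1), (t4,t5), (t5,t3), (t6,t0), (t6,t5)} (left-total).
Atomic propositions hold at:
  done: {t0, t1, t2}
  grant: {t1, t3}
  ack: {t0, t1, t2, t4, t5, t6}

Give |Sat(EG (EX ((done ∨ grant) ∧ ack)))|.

2

Sat(done ∨ grant) = {t0, t1, t2, t3}
Sat((done ∨ grant) ∧ ack) = {t0, t1, t2}
Sat(EX ((done ∨ grant) ∧ ack)) = {s : some successor in {t0, t1, t2}} = {t0, t1, t3, t6}
EG (EX ((done ∨ grant) ∧ ack)): greatest fixpoint, start Z0 = {t0, t1, t3, t6}, keep only states in Sat with some successor in Z. Z1 = {t1, t3, t6}; Z2 = {t1, t3}; fixed.
Sat(EG (EX ((done ∨ grant) ∧ ack))) = {t1, t3}
|Sat(EG (EX ((done ∨ grant) ∧ ack)))| = |{t1, t3}| = 2.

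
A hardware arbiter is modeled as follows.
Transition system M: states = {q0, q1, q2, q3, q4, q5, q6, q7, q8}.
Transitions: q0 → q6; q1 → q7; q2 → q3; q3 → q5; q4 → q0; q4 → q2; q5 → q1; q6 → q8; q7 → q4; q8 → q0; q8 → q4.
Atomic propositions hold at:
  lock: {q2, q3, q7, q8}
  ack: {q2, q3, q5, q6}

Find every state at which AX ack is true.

{q0, q2, q3}

Sat(AX ack) = {s : every successor in {q2, q3, q5, q6}} = {q0, q2, q3}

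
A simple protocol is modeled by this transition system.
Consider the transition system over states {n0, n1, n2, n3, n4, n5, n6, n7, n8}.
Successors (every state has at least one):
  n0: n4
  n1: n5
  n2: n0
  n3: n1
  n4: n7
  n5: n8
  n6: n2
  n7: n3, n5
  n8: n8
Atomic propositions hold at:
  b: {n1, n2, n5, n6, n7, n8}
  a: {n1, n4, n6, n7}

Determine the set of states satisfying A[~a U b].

Sat(~a) = {n0, n2, n3, n5, n8}
A[~a U b]: least fixpoint, start Z0 = Sat(b) = {n1, n2, n5, n6, n7, n8}, add states in Sat(~a) with every successor in Z. Z1 = {n1, n2, n3, n5, n6, n7, n8}; fixed.
Sat(A[~a U b]) = {n1, n2, n3, n5, n6, n7, n8}

{n1, n2, n3, n5, n6, n7, n8}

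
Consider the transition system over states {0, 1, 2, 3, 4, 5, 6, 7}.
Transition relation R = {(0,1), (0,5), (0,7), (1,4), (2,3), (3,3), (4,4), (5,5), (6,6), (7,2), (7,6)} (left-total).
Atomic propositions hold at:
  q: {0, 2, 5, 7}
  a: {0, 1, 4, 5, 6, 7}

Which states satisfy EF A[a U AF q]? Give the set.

{0, 2, 5, 7}

AF q: least fixpoint, start Z0 = {0, 2, 5, 7}, add states with every successor in Z. Already a fixed point.
Sat(AF q) = {0, 2, 5, 7}
A[a U AF q]: least fixpoint, start Z0 = Sat(AF q) = {0, 2, 5, 7}, add states in Sat(a) with every successor in Z. Already a fixed point.
Sat(A[a U AF q]) = {0, 2, 5, 7}
EF A[a U AF q]: least fixpoint, start Z0 = {0, 2, 5, 7}, add states with some successor in Z. Already a fixed point.
Sat(EF A[a U AF q]) = {0, 2, 5, 7}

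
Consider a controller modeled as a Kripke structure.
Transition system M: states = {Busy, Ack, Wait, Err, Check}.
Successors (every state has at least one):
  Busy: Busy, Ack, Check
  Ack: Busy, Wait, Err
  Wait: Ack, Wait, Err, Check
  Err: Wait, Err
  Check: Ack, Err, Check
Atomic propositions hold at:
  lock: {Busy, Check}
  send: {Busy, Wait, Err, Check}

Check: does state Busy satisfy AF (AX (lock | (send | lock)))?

Sat(send | lock) = {Busy, Wait, Err, Check}
Sat(lock | (send | lock)) = {Busy, Wait, Err, Check}
Sat(AX (lock | (send | lock))) = {s : every successor in {Busy, Wait, Err, Check}} = {Ack, Err}
AF (AX (lock | (send | lock))): least fixpoint, start Z0 = {Ack, Err}, add states with every successor in Z. Already a fixed point.
Sat(AF (AX (lock | (send | lock)))) = {Ack, Err}
Busy ∉ Sat(AF (AX (lock | (send | lock)))) = {Ack, Err}, so the formula does not hold at Busy.

No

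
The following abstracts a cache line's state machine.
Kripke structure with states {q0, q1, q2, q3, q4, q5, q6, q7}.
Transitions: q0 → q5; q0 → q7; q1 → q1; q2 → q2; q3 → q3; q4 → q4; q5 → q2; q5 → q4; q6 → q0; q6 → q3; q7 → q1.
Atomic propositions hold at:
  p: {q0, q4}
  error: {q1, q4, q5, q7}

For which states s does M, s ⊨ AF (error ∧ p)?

Sat(error ∧ p) = {q4}
AF (error ∧ p): least fixpoint, start Z0 = {q4}, add states with every successor in Z. Already a fixed point.
Sat(AF (error ∧ p)) = {q4}

{q4}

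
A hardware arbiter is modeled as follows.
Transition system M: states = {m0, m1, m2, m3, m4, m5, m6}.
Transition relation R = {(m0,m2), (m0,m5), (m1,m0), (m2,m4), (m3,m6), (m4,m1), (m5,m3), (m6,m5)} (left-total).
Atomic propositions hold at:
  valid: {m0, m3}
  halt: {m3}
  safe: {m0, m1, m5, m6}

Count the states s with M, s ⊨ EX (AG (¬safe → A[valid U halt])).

4

Sat(¬safe) = {m2, m3, m4}
A[valid U halt]: least fixpoint, start Z0 = Sat(halt) = {m3}, add states in Sat(valid) with every successor in Z. Already a fixed point.
Sat(A[valid U halt]) = {m3}
Sat(¬safe → A[valid U halt]) = {m0, m1, m3, m5, m6}
AG (¬safe → A[valid U halt]): greatest fixpoint, start Z0 = {m0, m1, m3, m5, m6}, keep only states in Sat with every successor in Z. Z1 = {m1, m3, m5, m6}; Z2 = {m3, m5, m6}; fixed.
Sat(AG (¬safe → A[valid U halt])) = {m3, m5, m6}
Sat(EX (AG (¬safe → A[valid U halt]))) = {s : some successor in {m3, m5, m6}} = {m0, m3, m5, m6}
|Sat(EX (AG (¬safe → A[valid U halt])))| = |{m0, m3, m5, m6}| = 4.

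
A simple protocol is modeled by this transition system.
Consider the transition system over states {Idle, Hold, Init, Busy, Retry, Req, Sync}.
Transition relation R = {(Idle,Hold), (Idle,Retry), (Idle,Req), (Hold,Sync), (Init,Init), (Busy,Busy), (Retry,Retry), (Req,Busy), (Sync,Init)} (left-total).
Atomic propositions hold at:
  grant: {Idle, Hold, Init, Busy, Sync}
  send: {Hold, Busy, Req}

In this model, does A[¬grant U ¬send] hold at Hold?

Sat(¬grant) = {Retry, Req}
Sat(¬send) = {Idle, Init, Retry, Sync}
A[¬grant U ¬send]: least fixpoint, start Z0 = Sat(¬send) = {Idle, Init, Retry, Sync}, add states in Sat(¬grant) with every successor in Z. Already a fixed point.
Sat(A[¬grant U ¬send]) = {Idle, Init, Retry, Sync}
Hold ∉ Sat(A[¬grant U ¬send]) = {Idle, Init, Retry, Sync}, so the formula does not hold at Hold.

No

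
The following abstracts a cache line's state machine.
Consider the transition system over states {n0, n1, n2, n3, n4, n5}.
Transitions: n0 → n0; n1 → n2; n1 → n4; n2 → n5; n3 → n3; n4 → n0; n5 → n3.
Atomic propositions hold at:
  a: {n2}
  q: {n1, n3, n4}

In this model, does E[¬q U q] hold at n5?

Sat(¬q) = {n0, n2, n5}
E[¬q U q]: least fixpoint, start Z0 = Sat(q) = {n1, n3, n4}, add states in Sat(¬q) with some successor in Z. Z1 = {n1, n3, n4, n5}; Z2 = {n1, n2, n3, n4, n5}; fixed.
Sat(E[¬q U q]) = {n1, n2, n3, n4, n5}
n5 ∈ Sat(E[¬q U q]) = {n1, n2, n3, n4, n5}, so the formula holds at n5.

Yes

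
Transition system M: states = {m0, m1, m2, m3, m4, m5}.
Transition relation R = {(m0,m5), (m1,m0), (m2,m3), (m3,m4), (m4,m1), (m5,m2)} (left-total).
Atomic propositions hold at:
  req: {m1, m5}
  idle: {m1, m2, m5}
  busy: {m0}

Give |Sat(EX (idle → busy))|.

Sat(idle → busy) = {m0, m3, m4}
Sat(EX (idle → busy)) = {s : some successor in {m0, m3, m4}} = {m1, m2, m3}
|Sat(EX (idle → busy))| = |{m1, m2, m3}| = 3.

3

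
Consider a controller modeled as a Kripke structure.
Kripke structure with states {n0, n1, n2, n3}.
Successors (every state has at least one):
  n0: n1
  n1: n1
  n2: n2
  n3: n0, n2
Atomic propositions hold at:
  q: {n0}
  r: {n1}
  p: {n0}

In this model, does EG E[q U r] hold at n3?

No

E[q U r]: least fixpoint, start Z0 = Sat(r) = {n1}, add states in Sat(q) with some successor in Z. Z1 = {n0, n1}; fixed.
Sat(E[q U r]) = {n0, n1}
EG E[q U r]: greatest fixpoint, start Z0 = {n0, n1}, keep only states in Sat with some successor in Z. Already a fixed point.
Sat(EG E[q U r]) = {n0, n1}
n3 ∉ Sat(EG E[q U r]) = {n0, n1}, so the formula does not hold at n3.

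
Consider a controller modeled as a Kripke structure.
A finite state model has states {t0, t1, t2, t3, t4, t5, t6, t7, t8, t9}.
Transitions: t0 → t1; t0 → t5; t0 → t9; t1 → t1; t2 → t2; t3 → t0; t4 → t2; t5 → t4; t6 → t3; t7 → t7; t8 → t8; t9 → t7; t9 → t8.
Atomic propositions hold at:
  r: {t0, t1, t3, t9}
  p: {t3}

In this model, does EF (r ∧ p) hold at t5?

No

Sat(r ∧ p) = {t3}
EF (r ∧ p): least fixpoint, start Z0 = {t3}, add states with some successor in Z. Z1 = {t3, t6}; fixed.
Sat(EF (r ∧ p)) = {t3, t6}
t5 ∉ Sat(EF (r ∧ p)) = {t3, t6}, so the formula does not hold at t5.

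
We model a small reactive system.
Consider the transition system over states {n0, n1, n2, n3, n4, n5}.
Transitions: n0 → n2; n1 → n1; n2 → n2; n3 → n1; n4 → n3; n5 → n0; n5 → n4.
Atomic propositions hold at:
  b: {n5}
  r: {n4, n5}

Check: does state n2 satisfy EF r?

EF r: least fixpoint, start Z0 = {n4, n5}, add states with some successor in Z. Already a fixed point.
Sat(EF r) = {n4, n5}
n2 ∉ Sat(EF r) = {n4, n5}, so the formula does not hold at n2.

No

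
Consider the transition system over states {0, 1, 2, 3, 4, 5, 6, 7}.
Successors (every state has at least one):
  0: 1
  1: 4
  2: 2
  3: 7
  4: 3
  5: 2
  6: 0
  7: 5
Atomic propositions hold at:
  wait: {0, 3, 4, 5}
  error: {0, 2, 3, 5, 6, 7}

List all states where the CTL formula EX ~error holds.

{0, 1}

Sat(~error) = {1, 4}
Sat(EX ~error) = {s : some successor in {1, 4}} = {0, 1}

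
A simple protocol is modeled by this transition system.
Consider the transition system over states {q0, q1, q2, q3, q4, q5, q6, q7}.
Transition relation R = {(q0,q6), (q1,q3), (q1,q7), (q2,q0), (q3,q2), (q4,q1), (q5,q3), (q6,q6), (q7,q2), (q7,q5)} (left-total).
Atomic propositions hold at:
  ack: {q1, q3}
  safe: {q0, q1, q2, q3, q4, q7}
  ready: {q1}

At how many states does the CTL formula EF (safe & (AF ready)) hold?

2

AF ready: least fixpoint, start Z0 = {q1}, add states with every successor in Z. Z1 = {q1, q4}; fixed.
Sat(AF ready) = {q1, q4}
Sat(safe & (AF ready)) = {q1, q4}
EF (safe & (AF ready)): least fixpoint, start Z0 = {q1, q4}, add states with some successor in Z. Already a fixed point.
Sat(EF (safe & (AF ready))) = {q1, q4}
|Sat(EF (safe & (AF ready)))| = |{q1, q4}| = 2.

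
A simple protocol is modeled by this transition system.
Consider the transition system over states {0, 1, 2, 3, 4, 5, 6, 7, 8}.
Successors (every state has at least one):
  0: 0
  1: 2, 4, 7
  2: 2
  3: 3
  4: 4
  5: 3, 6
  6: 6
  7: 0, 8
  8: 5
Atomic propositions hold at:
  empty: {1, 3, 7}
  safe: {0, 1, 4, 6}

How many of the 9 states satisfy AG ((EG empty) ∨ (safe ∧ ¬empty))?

4

EG empty: greatest fixpoint, start Z0 = {1, 3, 7}, keep only states in Sat with some successor in Z. Z1 = {1, 3}; Z2 = {3}; fixed.
Sat(EG empty) = {3}
Sat(¬empty) = {0, 2, 4, 5, 6, 8}
Sat(safe ∧ ¬empty) = {0, 4, 6}
Sat((EG empty) ∨ (safe ∧ ¬empty)) = {0, 3, 4, 6}
AG ((EG empty) ∨ (safe ∧ ¬empty)): greatest fixpoint, start Z0 = {0, 3, 4, 6}, keep only states in Sat with every successor in Z. Already a fixed point.
Sat(AG ((EG empty) ∨ (safe ∧ ¬empty))) = {0, 3, 4, 6}
|Sat(AG ((EG empty) ∨ (safe ∧ ¬empty)))| = |{0, 3, 4, 6}| = 4.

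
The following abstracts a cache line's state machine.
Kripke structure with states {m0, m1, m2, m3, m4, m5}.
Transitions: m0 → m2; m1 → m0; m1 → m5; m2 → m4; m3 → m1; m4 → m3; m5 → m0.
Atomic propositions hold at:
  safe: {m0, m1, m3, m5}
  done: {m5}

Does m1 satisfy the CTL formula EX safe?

Yes

Sat(EX safe) = {s : some successor in {m0, m1, m3, m5}} = {m1, m3, m4, m5}
m1 ∈ Sat(EX safe) = {m1, m3, m4, m5}, so the formula holds at m1.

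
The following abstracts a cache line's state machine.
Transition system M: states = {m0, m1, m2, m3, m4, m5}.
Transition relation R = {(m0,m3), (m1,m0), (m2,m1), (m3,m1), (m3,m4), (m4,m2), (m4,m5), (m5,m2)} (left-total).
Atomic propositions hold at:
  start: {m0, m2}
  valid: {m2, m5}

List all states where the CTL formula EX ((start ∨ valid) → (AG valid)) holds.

Sat(start ∨ valid) = {m0, m2, m5}
AG valid: greatest fixpoint, start Z0 = {m2, m5}, keep only states in Sat with every successor in Z. Z1 = {m5}; Z2 = ∅; fixed.
Sat(AG valid) = ∅
Sat((start ∨ valid) → (AG valid)) = {m1, m3, m4}
Sat(EX ((start ∨ valid) → (AG valid))) = {s : some successor in {m1, m3, m4}} = {m0, m2, m3}

{m0, m2, m3}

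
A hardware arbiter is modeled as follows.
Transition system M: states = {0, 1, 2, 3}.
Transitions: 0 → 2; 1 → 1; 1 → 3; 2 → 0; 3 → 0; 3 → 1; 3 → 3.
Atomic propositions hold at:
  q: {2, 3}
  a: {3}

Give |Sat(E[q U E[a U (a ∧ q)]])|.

Sat(a ∧ q) = {3}
E[a U (a ∧ q)]: least fixpoint, start Z0 = Sat((a ∧ q)) = {3}, add states in Sat(a) with some successor in Z. Already a fixed point.
Sat(E[a U (a ∧ q)]) = {3}
E[q U E[a U (a ∧ q)]]: least fixpoint, start Z0 = Sat(E[a U (a ∧ q)]) = {3}, add states in Sat(q) with some successor in Z. Already a fixed point.
Sat(E[q U E[a U (a ∧ q)]]) = {3}
|Sat(E[q U E[a U (a ∧ q)]])| = |{3}| = 1.

1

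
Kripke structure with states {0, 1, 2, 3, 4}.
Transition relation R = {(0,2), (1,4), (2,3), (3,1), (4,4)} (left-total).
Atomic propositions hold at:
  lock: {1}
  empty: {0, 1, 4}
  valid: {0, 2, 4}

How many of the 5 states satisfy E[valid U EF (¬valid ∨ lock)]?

Sat(¬valid) = {1, 3}
Sat(¬valid ∨ lock) = {1, 3}
EF (¬valid ∨ lock): least fixpoint, start Z0 = {1, 3}, add states with some successor in Z. Z1 = {1, 2, 3}; Z2 = {0, 1, 2, 3}; fixed.
Sat(EF (¬valid ∨ lock)) = {0, 1, 2, 3}
E[valid U EF (¬valid ∨ lock)]: least fixpoint, start Z0 = Sat(EF (¬valid ∨ lock)) = {0, 1, 2, 3}, add states in Sat(valid) with some successor in Z. Already a fixed point.
Sat(E[valid U EF (¬valid ∨ lock)]) = {0, 1, 2, 3}
|Sat(E[valid U EF (¬valid ∨ lock)])| = |{0, 1, 2, 3}| = 4.

4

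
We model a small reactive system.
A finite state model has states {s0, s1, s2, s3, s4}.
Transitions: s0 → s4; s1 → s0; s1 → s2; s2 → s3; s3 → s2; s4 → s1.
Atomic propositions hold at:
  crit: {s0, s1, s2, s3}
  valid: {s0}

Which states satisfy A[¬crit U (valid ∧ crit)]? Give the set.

Sat(¬crit) = {s4}
Sat(valid ∧ crit) = {s0}
A[¬crit U (valid ∧ crit)]: least fixpoint, start Z0 = Sat((valid ∧ crit)) = {s0}, add states in Sat(¬crit) with every successor in Z. Already a fixed point.
Sat(A[¬crit U (valid ∧ crit)]) = {s0}

{s0}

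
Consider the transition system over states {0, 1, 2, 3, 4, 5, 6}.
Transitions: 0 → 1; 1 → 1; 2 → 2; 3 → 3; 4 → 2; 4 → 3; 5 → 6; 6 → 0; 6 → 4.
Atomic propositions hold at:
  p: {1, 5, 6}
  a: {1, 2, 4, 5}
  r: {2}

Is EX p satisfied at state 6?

No

Sat(EX p) = {s : some successor in {1, 5, 6}} = {0, 1, 5}
6 ∉ Sat(EX p) = {0, 1, 5}, so the formula does not hold at 6.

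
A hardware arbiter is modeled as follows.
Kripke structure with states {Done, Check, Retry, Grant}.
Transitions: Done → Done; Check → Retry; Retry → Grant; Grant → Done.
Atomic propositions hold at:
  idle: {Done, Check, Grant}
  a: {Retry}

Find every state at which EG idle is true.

{Done, Grant}

EG idle: greatest fixpoint, start Z0 = {Done, Check, Grant}, keep only states in Sat with some successor in Z. Z1 = {Done, Grant}; fixed.
Sat(EG idle) = {Done, Grant}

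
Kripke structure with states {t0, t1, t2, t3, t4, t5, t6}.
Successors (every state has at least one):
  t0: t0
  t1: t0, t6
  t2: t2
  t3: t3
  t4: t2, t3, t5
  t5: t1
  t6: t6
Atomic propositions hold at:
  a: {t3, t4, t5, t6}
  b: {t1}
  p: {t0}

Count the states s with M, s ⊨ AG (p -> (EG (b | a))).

3

Sat(b | a) = {t1, t3, t4, t5, t6}
EG (b | a): greatest fixpoint, start Z0 = {t1, t3, t4, t5, t6}, keep only states in Sat with some successor in Z. Already a fixed point.
Sat(EG (b | a)) = {t1, t3, t4, t5, t6}
Sat(p -> (EG (b | a))) = {t1, t2, t3, t4, t5, t6}
AG (p -> (EG (b | a))): greatest fixpoint, start Z0 = {t1, t2, t3, t4, t5, t6}, keep only states in Sat with every successor in Z. Z1 = {t2, t3, t4, t5, t6}; Z2 = {t2, t3, t4, t6}; Z3 = {t2, t3, t6}; fixed.
Sat(AG (p -> (EG (b | a)))) = {t2, t3, t6}
|Sat(AG (p -> (EG (b | a))))| = |{t2, t3, t6}| = 3.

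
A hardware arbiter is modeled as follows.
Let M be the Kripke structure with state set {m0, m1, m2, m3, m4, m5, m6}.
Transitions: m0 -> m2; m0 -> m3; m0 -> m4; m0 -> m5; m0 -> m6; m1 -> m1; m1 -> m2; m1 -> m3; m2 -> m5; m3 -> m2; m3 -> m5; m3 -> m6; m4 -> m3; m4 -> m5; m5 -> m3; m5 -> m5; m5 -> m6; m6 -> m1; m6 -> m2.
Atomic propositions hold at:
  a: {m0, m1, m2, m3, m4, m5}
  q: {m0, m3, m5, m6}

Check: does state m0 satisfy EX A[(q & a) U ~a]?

Sat(q & a) = {m0, m3, m5}
Sat(~a) = {m6}
A[(q & a) U ~a]: least fixpoint, start Z0 = Sat(~a) = {m6}, add states in Sat(q & a) with every successor in Z. Already a fixed point.
Sat(A[(q & a) U ~a]) = {m6}
Sat(EX A[(q & a) U ~a]) = {s : some successor in {m6}} = {m0, m3, m5}
m0 ∈ Sat(EX A[(q & a) U ~a]) = {m0, m3, m5}, so the formula holds at m0.

Yes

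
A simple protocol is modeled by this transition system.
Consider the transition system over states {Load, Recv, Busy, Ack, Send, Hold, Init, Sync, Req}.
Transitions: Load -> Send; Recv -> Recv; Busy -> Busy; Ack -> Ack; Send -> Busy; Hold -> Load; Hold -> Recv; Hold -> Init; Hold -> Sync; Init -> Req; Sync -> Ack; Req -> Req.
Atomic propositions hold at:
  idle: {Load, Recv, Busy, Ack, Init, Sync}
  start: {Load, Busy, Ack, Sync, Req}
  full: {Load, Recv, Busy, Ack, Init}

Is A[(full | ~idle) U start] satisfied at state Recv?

No

Sat(~idle) = {Send, Hold, Req}
Sat(full | ~idle) = {Load, Recv, Busy, Ack, Send, Hold, Init, Req}
A[(full | ~idle) U start]: least fixpoint, start Z0 = Sat(start) = {Load, Busy, Ack, Sync, Req}, add states in Sat(full | ~idle) with every successor in Z. Z1 = {Load, Busy, Ack, Send, Init, Sync, Req}; fixed.
Sat(A[(full | ~idle) U start]) = {Load, Busy, Ack, Send, Init, Sync, Req}
Recv ∉ Sat(A[(full | ~idle) U start]) = {Load, Busy, Ack, Send, Init, Sync, Req}, so the formula does not hold at Recv.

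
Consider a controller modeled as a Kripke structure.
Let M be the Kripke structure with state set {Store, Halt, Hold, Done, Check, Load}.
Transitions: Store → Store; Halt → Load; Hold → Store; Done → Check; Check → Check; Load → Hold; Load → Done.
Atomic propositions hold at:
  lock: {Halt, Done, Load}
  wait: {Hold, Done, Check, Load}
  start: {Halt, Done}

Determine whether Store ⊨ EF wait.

EF wait: least fixpoint, start Z0 = {Hold, Done, Check, Load}, add states with some successor in Z. Z1 = {Halt, Hold, Done, Check, Load}; fixed.
Sat(EF wait) = {Halt, Hold, Done, Check, Load}
Store ∉ Sat(EF wait) = {Halt, Hold, Done, Check, Load}, so the formula does not hold at Store.

No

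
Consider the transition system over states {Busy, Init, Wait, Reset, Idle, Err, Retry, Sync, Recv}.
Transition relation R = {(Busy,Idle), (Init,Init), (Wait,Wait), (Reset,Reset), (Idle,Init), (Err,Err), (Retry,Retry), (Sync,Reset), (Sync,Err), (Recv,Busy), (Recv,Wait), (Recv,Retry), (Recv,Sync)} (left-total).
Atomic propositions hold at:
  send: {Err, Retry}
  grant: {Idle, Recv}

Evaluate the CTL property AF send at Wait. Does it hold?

No

AF send: least fixpoint, start Z0 = {Err, Retry}, add states with every successor in Z. Already a fixed point.
Sat(AF send) = {Err, Retry}
Wait ∉ Sat(AF send) = {Err, Retry}, so the formula does not hold at Wait.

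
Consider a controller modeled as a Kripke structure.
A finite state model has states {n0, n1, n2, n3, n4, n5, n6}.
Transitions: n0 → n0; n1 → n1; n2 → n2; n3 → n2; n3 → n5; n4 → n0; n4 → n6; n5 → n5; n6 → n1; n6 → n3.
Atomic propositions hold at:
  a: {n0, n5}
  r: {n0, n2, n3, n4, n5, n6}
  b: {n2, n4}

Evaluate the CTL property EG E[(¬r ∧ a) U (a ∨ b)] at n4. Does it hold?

Yes

Sat(¬r) = {n1}
Sat(¬r ∧ a) = ∅
Sat(a ∨ b) = {n0, n2, n4, n5}
E[(¬r ∧ a) U (a ∨ b)]: least fixpoint, start Z0 = Sat((a ∨ b)) = {n0, n2, n4, n5}, add states in Sat(¬r ∧ a) with some successor in Z. Already a fixed point.
Sat(E[(¬r ∧ a) U (a ∨ b)]) = {n0, n2, n4, n5}
EG E[(¬r ∧ a) U (a ∨ b)]: greatest fixpoint, start Z0 = {n0, n2, n4, n5}, keep only states in Sat with some successor in Z. Already a fixed point.
Sat(EG E[(¬r ∧ a) U (a ∨ b)]) = {n0, n2, n4, n5}
n4 ∈ Sat(EG E[(¬r ∧ a) U (a ∨ b)]) = {n0, n2, n4, n5}, so the formula holds at n4.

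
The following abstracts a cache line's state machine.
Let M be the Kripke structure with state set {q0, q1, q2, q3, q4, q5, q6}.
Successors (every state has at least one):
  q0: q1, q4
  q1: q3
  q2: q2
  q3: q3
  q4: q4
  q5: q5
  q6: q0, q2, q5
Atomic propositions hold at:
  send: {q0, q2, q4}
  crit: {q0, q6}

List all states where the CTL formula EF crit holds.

EF crit: least fixpoint, start Z0 = {q0, q6}, add states with some successor in Z. Already a fixed point.
Sat(EF crit) = {q0, q6}

{q0, q6}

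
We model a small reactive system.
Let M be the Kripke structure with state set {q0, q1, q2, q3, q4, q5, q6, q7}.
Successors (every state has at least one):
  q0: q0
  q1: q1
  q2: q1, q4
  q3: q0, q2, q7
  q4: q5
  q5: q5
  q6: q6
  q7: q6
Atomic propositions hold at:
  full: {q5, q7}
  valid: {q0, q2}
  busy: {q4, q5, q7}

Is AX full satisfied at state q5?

Sat(AX full) = {s : every successor in {q5, q7}} = {q4, q5}
q5 ∈ Sat(AX full) = {q4, q5}, so the formula holds at q5.

Yes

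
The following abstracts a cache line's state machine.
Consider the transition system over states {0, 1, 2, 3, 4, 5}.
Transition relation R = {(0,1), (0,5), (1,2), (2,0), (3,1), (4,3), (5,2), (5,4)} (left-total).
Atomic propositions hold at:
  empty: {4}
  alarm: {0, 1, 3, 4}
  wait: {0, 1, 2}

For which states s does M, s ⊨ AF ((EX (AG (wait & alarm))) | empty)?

{4}

Sat(wait & alarm) = {0, 1}
AG (wait & alarm): greatest fixpoint, start Z0 = {0, 1}, keep only states in Sat with every successor in Z. Z1 = ∅; fixed.
Sat(AG (wait & alarm)) = ∅
Sat(EX (AG (wait & alarm))) = {s : some successor in ∅} = ∅
Sat((EX (AG (wait & alarm))) | empty) = {4}
AF ((EX (AG (wait & alarm))) | empty): least fixpoint, start Z0 = {4}, add states with every successor in Z. Already a fixed point.
Sat(AF ((EX (AG (wait & alarm))) | empty)) = {4}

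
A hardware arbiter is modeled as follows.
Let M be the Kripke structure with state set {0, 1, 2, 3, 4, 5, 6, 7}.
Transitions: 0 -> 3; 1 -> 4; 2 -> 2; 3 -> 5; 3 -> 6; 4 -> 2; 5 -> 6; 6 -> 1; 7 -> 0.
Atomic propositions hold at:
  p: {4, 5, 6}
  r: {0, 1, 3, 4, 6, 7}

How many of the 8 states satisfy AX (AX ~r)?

3

Sat(~r) = {2, 5}
Sat(AX ~r) = {s : every successor in {2, 5}} = {2, 4}
Sat(AX (AX ~r)) = {s : every successor in {2, 4}} = {1, 2, 4}
|Sat(AX (AX ~r))| = |{1, 2, 4}| = 3.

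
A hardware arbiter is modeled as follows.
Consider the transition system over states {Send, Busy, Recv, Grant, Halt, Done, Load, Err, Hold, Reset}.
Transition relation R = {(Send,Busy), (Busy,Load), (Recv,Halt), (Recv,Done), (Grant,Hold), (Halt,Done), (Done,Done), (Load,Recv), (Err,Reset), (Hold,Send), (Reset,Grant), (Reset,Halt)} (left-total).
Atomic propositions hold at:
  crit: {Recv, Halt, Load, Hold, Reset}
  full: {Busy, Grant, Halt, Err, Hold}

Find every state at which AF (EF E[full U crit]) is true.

{Send, Busy, Recv, Grant, Halt, Load, Err, Hold, Reset}

E[full U crit]: least fixpoint, start Z0 = Sat(crit) = {Recv, Halt, Load, Hold, Reset}, add states in Sat(full) with some successor in Z. Z1 = {Busy, Recv, Grant, Halt, Load, Err, Hold, Reset}; fixed.
Sat(E[full U crit]) = {Busy, Recv, Grant, Halt, Load, Err, Hold, Reset}
EF E[full U crit]: least fixpoint, start Z0 = {Busy, Recv, Grant, Halt, Load, Err, Hold, Reset}, add states with some successor in Z. Z1 = {Send, Busy, Recv, Grant, Halt, Load, Err, Hold, Reset}; fixed.
Sat(EF E[full U crit]) = {Send, Busy, Recv, Grant, Halt, Load, Err, Hold, Reset}
AF (EF E[full U crit]): least fixpoint, start Z0 = {Send, Busy, Recv, Grant, Halt, Load, Err, Hold, Reset}, add states with every successor in Z. Already a fixed point.
Sat(AF (EF E[full U crit])) = {Send, Busy, Recv, Grant, Halt, Load, Err, Hold, Reset}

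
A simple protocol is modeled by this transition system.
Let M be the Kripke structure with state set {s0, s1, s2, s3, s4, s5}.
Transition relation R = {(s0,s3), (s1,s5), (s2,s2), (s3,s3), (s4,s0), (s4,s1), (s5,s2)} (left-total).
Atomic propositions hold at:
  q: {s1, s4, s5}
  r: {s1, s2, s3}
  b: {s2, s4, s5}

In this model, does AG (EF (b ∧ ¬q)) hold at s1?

Yes

Sat(¬q) = {s0, s2, s3}
Sat(b ∧ ¬q) = {s2}
EF (b ∧ ¬q): least fixpoint, start Z0 = {s2}, add states with some successor in Z. Z1 = {s2, s5}; Z2 = {s1, s2, s5}; Z3 = {s1, s2, s4, s5}; fixed.
Sat(EF (b ∧ ¬q)) = {s1, s2, s4, s5}
AG (EF (b ∧ ¬q)): greatest fixpoint, start Z0 = {s1, s2, s4, s5}, keep only states in Sat with every successor in Z. Z1 = {s1, s2, s5}; fixed.
Sat(AG (EF (b ∧ ¬q))) = {s1, s2, s5}
s1 ∈ Sat(AG (EF (b ∧ ¬q))) = {s1, s2, s5}, so the formula holds at s1.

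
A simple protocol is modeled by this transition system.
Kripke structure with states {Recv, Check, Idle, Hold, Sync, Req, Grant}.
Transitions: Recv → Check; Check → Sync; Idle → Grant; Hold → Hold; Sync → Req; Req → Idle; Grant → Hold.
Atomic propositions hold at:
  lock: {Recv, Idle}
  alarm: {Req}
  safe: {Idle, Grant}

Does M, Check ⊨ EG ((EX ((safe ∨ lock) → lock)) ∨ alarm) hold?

Sat(safe ∨ lock) = {Recv, Idle, Grant}
Sat((safe ∨ lock) → lock) = {Recv, Check, Idle, Hold, Sync, Req}
Sat(EX ((safe ∨ lock) → lock)) = {s : some successor in {Recv, Check, Idle, Hold, Sync, Req}} = {Recv, Check, Hold, Sync, Req, Grant}
Sat((EX ((safe ∨ lock) → lock)) ∨ alarm) = {Recv, Check, Hold, Sync, Req, Grant}
EG ((EX ((safe ∨ lock) → lock)) ∨ alarm): greatest fixpoint, start Z0 = {Recv, Check, Hold, Sync, Req, Grant}, keep only states in Sat with some successor in Z. Z1 = {Recv, Check, Hold, Sync, Grant}; Z2 = {Recv, Check, Hold, Grant}; Z3 = {Recv, Hold, Grant}; Z4 = {Hold, Grant}; fixed.
Sat(EG ((EX ((safe ∨ lock) → lock)) ∨ alarm)) = {Hold, Grant}
Check ∉ Sat(EG ((EX ((safe ∨ lock) → lock)) ∨ alarm)) = {Hold, Grant}, so the formula does not hold at Check.

No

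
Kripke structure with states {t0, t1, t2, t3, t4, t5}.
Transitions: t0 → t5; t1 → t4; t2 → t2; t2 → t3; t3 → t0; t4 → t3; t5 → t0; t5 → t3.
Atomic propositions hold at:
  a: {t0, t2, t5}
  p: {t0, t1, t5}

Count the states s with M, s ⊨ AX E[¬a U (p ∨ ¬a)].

Sat(¬a) = {t1, t3, t4}
Sat(p ∨ ¬a) = {t0, t1, t3, t4, t5}
E[¬a U (p ∨ ¬a)]: least fixpoint, start Z0 = Sat((p ∨ ¬a)) = {t0, t1, t3, t4, t5}, add states in Sat(¬a) with some successor in Z. Already a fixed point.
Sat(E[¬a U (p ∨ ¬a)]) = {t0, t1, t3, t4, t5}
Sat(AX E[¬a U (p ∨ ¬a)]) = {s : every successor in {t0, t1, t3, t4, t5}} = {t0, t1, t3, t4, t5}
|Sat(AX E[¬a U (p ∨ ¬a)])| = |{t0, t1, t3, t4, t5}| = 5.

5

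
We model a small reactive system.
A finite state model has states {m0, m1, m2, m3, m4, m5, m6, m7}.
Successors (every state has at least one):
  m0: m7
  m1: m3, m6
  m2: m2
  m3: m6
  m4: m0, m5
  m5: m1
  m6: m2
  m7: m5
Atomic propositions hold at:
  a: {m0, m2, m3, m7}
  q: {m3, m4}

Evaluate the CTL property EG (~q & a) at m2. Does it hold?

Yes

Sat(~q) = {m0, m1, m2, m5, m6, m7}
Sat(~q & a) = {m0, m2, m7}
EG (~q & a): greatest fixpoint, start Z0 = {m0, m2, m7}, keep only states in Sat with some successor in Z. Z1 = {m0, m2}; Z2 = {m2}; fixed.
Sat(EG (~q & a)) = {m2}
m2 ∈ Sat(EG (~q & a)) = {m2}, so the formula holds at m2.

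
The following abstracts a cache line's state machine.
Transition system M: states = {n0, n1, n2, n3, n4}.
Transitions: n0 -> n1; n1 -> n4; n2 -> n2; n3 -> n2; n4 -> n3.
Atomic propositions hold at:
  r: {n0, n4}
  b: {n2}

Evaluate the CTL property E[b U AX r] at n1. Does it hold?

Yes

Sat(AX r) = {s : every successor in {n0, n4}} = {n1}
E[b U AX r]: least fixpoint, start Z0 = Sat(AX r) = {n1}, add states in Sat(b) with some successor in Z. Already a fixed point.
Sat(E[b U AX r]) = {n1}
n1 ∈ Sat(E[b U AX r]) = {n1}, so the formula holds at n1.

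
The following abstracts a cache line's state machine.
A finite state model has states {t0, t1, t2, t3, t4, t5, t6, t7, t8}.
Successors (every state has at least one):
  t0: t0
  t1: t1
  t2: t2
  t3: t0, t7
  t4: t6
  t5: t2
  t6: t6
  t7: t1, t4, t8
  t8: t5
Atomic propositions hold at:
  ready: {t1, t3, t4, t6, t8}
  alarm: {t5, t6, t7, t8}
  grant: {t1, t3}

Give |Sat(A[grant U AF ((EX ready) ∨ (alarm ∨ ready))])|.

7

Sat(EX ready) = {s : some successor in {t1, t3, t4, t6, t8}} = {t1, t4, t6, t7}
Sat(alarm ∨ ready) = {t1, t3, t4, t5, t6, t7, t8}
Sat((EX ready) ∨ (alarm ∨ ready)) = {t1, t3, t4, t5, t6, t7, t8}
AF ((EX ready) ∨ (alarm ∨ ready)): least fixpoint, start Z0 = {t1, t3, t4, t5, t6, t7, t8}, add states with every successor in Z. Already a fixed point.
Sat(AF ((EX ready) ∨ (alarm ∨ ready))) = {t1, t3, t4, t5, t6, t7, t8}
A[grant U AF ((EX ready) ∨ (alarm ∨ ready))]: least fixpoint, start Z0 = Sat(AF ((EX ready) ∨ (alarm ∨ ready))) = {t1, t3, t4, t5, t6, t7, t8}, add states in Sat(grant) with every successor in Z. Already a fixed point.
Sat(A[grant U AF ((EX ready) ∨ (alarm ∨ ready))]) = {t1, t3, t4, t5, t6, t7, t8}
|Sat(A[grant U AF ((EX ready) ∨ (alarm ∨ ready))])| = |{t1, t3, t4, t5, t6, t7, t8}| = 7.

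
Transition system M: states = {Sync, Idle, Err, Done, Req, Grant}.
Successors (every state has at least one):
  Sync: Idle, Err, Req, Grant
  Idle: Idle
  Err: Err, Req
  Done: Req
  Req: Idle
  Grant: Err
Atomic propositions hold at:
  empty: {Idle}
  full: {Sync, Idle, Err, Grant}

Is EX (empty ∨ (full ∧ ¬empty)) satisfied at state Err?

Sat(¬empty) = {Sync, Err, Done, Req, Grant}
Sat(full ∧ ¬empty) = {Sync, Err, Grant}
Sat(empty ∨ (full ∧ ¬empty)) = {Sync, Idle, Err, Grant}
Sat(EX (empty ∨ (full ∧ ¬empty))) = {s : some successor in {Sync, Idle, Err, Grant}} = {Sync, Idle, Err, Req, Grant}
Err ∈ Sat(EX (empty ∨ (full ∧ ¬empty))) = {Sync, Idle, Err, Req, Grant}, so the formula holds at Err.

Yes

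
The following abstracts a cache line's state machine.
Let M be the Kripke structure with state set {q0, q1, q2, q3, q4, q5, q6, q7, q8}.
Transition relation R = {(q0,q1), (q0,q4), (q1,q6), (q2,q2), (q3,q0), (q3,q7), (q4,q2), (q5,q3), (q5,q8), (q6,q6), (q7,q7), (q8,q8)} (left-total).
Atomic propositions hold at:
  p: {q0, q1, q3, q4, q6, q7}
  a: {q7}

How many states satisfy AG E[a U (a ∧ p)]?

Sat(a ∧ p) = {q7}
E[a U (a ∧ p)]: least fixpoint, start Z0 = Sat((a ∧ p)) = {q7}, add states in Sat(a) with some successor in Z. Already a fixed point.
Sat(E[a U (a ∧ p)]) = {q7}
AG E[a U (a ∧ p)]: greatest fixpoint, start Z0 = {q7}, keep only states in Sat with every successor in Z. Already a fixed point.
Sat(AG E[a U (a ∧ p)]) = {q7}
|Sat(AG E[a U (a ∧ p)])| = |{q7}| = 1.

1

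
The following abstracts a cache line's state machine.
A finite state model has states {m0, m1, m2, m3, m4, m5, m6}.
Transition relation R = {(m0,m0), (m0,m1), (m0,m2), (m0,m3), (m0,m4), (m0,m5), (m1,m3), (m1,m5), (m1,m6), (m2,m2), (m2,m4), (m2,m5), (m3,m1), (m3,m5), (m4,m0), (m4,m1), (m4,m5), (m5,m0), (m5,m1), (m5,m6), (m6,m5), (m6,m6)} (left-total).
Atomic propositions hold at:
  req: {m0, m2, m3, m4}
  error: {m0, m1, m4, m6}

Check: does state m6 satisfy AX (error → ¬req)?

Sat(¬req) = {m1, m5, m6}
Sat(error → ¬req) = {m1, m2, m3, m5, m6}
Sat(AX (error → ¬req)) = {s : every successor in {m1, m2, m3, m5, m6}} = {m1, m3, m6}
m6 ∈ Sat(AX (error → ¬req)) = {m1, m3, m6}, so the formula holds at m6.

Yes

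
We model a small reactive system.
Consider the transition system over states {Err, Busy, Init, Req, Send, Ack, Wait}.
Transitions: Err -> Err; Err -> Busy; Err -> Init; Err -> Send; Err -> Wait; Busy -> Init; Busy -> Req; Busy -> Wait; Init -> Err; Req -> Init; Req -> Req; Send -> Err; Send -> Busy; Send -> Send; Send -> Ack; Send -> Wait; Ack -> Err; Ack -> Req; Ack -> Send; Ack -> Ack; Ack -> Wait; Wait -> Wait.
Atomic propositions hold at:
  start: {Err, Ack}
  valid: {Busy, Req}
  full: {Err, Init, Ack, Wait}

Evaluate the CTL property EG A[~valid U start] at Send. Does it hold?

No

Sat(~valid) = {Err, Init, Send, Ack, Wait}
A[~valid U start]: least fixpoint, start Z0 = Sat(start) = {Err, Ack}, add states in Sat(~valid) with every successor in Z. Z1 = {Err, Init, Ack}; fixed.
Sat(A[~valid U start]) = {Err, Init, Ack}
EG A[~valid U start]: greatest fixpoint, start Z0 = {Err, Init, Ack}, keep only states in Sat with some successor in Z. Already a fixed point.
Sat(EG A[~valid U start]) = {Err, Init, Ack}
Send ∉ Sat(EG A[~valid U start]) = {Err, Init, Ack}, so the formula does not hold at Send.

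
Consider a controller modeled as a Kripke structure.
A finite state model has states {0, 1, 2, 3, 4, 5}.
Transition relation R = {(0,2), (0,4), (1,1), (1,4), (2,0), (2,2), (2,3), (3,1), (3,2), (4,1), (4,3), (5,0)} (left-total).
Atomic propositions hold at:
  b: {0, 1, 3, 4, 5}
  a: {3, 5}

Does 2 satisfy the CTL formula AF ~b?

Sat(~b) = {2}
AF ~b: least fixpoint, start Z0 = {2}, add states with every successor in Z. Already a fixed point.
Sat(AF ~b) = {2}
2 ∈ Sat(AF ~b) = {2}, so the formula holds at 2.

Yes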